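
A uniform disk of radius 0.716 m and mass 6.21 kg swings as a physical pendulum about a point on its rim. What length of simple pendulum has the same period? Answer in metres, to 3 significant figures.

1.07 m

The equivalent simple-pendulum length is L_eq = I/(md), where I is about the pivot and d = 0.7160 m.
I_cm = ½mR² = 1.592 kg·m², so I = I_cm + md² = 1.592 + 3.184 = 4.775 kg·m².
L_eq = 4.775/(6.21 × 0.7160) = 1.07 m.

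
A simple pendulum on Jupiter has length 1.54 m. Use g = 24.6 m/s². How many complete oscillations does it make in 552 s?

351

T = 2π√(L/g) = 2π√(1.54/24.6) = 1.572 s.
Number of complete oscillations = ⌊552/1.572⌋ = ⌊351.1⌋ = 351.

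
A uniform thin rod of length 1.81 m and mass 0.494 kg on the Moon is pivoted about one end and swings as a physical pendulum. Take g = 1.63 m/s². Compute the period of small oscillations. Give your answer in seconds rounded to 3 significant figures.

For a physical pendulum T = 2π√(I/(mgd)), with d = 0.9050 m from pivot to centre of mass.
I_cm = mL²/12 = 0.494 × 1.81²/12 = 0.1349 kg·m²; I = I_cm + md² = 0.1349 + 0.494 × 0.9050² = 0.5395 kg·m².
T = 2π√(0.5395/(0.494 × 1.63 × 0.9050)) = 5.41 s.

5.41 s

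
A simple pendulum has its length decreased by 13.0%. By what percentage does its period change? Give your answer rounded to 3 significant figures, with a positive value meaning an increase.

-6.73%

T ∝ √L, so T'/T = √(0.8700) = 0.9327.
Percentage change in T = (0.9327 − 1) × 100% = -6.73%.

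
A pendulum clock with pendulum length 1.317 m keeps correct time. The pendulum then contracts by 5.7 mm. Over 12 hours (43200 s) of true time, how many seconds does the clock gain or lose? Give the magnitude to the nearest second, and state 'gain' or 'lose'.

T ∝ √L, so T'/T = √(1.31130/1.317) = 0.997834.
In 43200 s of true time the clock registers 43200/0.997834 = 43293.8 s, so it gains 94 s.

gain 94 s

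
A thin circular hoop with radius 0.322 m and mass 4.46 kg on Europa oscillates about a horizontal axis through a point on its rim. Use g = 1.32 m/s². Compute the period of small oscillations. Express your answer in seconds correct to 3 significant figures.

I_cm = mr² = 0.4624 kg·m². The pivot is at distance d = 0.322 m from the centre of mass.
By the parallel-axis theorem, I = I_cm + md² = 0.4624 + 0.4624 = 0.9249 kg·m².
T = 2π√(I/(mgd)) = 2π√(0.9249/(4.46 × 1.32 × 0.322)) = 4.39 s.

4.39 s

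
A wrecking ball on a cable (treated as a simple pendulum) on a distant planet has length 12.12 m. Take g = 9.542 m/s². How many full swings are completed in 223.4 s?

31

T = 2π√(L/g) = 2π√(12.12/9.542) = 7.0813 s.
Number of complete oscillations = ⌊223.4/7.0813⌋ = ⌊31.548⌋ = 31.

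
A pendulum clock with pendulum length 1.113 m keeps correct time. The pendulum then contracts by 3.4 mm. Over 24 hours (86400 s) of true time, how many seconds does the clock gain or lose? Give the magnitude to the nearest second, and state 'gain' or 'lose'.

gain 132 s

T ∝ √L, so T'/T = √(1.10960/1.113) = 0.998471.
In 86400 s of true time the clock registers 86400/0.998471 = 86532.3 s, so it gains 132 s.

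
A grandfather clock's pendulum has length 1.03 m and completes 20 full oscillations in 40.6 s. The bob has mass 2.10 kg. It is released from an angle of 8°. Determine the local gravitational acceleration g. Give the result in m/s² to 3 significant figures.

9.87 m/s²

T = 40.6/20 = 2.030 s.
From T = 2π√(L/g), g = 4π²L/T² = 4π² × 1.03/2.030² = 9.87 m/s².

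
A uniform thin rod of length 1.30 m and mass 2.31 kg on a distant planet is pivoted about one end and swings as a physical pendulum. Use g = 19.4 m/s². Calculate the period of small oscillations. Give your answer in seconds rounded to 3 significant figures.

For a physical pendulum T = 2π√(I/(mgd)), with d = 0.6500 m from pivot to centre of mass.
I_cm = mL²/12 = 2.31 × 1.30²/12 = 0.3253 kg·m²; I = I_cm + md² = 0.3253 + 2.31 × 0.6500² = 1.301 kg·m².
T = 2π√(1.301/(2.31 × 19.4 × 0.6500)) = 1.33 s.

1.33 s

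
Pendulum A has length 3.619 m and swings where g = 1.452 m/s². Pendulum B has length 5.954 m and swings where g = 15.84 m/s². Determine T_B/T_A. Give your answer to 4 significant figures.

T = 2π√(L/g), so T_B/T_A = √((L_B/g_B)/(L_A/g_A)) = √((5.954/15.84)/(3.619/1.452)) = 0.3883.

0.3883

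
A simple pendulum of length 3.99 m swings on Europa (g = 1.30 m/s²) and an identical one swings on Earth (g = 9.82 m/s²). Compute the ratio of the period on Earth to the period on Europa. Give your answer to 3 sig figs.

T ∝ 1/√g, so T₂/T₁ = √(g₁/g₂) = √(1.30/9.82) = 0.364.

0.364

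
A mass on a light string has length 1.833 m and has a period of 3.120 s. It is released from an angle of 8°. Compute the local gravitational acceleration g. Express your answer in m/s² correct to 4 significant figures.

From T = 2π√(L/g), g = 4π²L/T² = 4π² × 1.833/3.1200² = 7.434 m/s².

7.434 m/s²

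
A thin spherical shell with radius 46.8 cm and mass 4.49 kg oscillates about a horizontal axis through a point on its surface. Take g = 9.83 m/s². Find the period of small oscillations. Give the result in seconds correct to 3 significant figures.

1.77 s

I_cm = (2/3)mr² = 0.6556 kg·m². The pivot is at distance d = 0.468 m from the centre of mass.
By the parallel-axis theorem, I = I_cm + md² = 0.6556 + 0.9834 = 1.639 kg·m².
T = 2π√(I/(mgd)) = 2π√(1.639/(4.49 × 9.83 × 0.468)) = 1.77 s.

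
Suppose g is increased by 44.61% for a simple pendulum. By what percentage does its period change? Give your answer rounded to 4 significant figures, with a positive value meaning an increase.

T ∝ 1/√g, so T'/T = 1/√(1.4461) = 0.83157.
Percentage change in T = (0.83157 − 1) × 100% = -16.84%.

-16.84%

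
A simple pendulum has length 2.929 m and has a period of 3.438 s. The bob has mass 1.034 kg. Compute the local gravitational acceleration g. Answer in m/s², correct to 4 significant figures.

9.783 m/s²

From T = 2π√(L/g), g = 4π²L/T² = 4π² × 2.929/3.4380² = 9.783 m/s².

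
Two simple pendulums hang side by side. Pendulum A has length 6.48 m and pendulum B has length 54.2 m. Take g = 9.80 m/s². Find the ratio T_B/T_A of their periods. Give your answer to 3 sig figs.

T ∝ √L, so T_B/T_A = √(L_B/L_A) = √(54.2/6.48) = 2.89.

2.89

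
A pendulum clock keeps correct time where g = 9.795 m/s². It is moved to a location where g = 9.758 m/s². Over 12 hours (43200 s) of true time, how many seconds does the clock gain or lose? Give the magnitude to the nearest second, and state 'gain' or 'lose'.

lose 82 s

The clock's period scales as T ∝ 1/√g, so T'/T = √(9.795/9.758) = 1.00189.
In 43200 s of true time the clock registers 43200/1.00189 = 43118.3 s, so it loses 82 s.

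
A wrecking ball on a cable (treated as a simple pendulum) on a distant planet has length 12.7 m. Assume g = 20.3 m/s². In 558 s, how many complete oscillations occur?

112

T = 2π√(L/g) = 2π√(12.7/20.3) = 4.970 s.
Number of complete oscillations = ⌊558/4.970⌋ = ⌊112.3⌋ = 112.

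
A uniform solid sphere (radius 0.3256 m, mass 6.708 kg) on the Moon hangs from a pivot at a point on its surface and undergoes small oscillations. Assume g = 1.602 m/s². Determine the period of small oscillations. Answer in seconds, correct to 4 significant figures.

3.352 s

I_cm = (2/5)mr² = 0.28446 kg·m². The pivot is at distance d = 0.3256 m from the centre of mass.
By the parallel-axis theorem, I = I_cm + md² = 0.28446 + 0.71115 = 0.99561 kg·m².
T = 2π√(I/(mgd)) = 2π√(0.99561/(6.708 × 1.602 × 0.3256)) = 3.352 s.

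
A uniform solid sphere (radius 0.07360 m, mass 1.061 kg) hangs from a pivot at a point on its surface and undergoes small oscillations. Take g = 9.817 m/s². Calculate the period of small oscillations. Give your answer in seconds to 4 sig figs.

I_cm = (2/5)mr² = 0.0022990 kg·m². The pivot is at distance d = 0.07360 m from the centre of mass.
By the parallel-axis theorem, I = I_cm + md² = 0.0022990 + 0.0057474 = 0.0080464 kg·m².
T = 2π√(I/(mgd)) = 2π√(0.0080464/(1.061 × 9.817 × 0.07360)) = 0.6437 s.

0.6437 s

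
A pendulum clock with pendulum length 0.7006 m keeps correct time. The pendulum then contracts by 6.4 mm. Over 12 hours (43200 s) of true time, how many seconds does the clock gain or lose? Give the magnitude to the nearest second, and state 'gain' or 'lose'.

T ∝ √L, so T'/T = √(0.69420/0.7006) = 0.995422.
In 43200 s of true time the clock registers 43200/0.995422 = 43398.7 s, so it gains 199 s.

gain 199 s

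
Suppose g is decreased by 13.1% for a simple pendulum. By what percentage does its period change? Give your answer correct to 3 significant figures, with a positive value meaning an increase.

7.27%

T ∝ 1/√g, so T'/T = 1/√(0.8690) = 1.073.
Percentage change in T = (1.073 − 1) × 100% = 7.27%.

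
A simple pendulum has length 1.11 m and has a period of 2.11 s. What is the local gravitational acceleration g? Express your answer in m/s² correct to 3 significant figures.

From T = 2π√(L/g), g = 4π²L/T² = 4π² × 1.11/2.110² = 9.84 m/s².

9.84 m/s²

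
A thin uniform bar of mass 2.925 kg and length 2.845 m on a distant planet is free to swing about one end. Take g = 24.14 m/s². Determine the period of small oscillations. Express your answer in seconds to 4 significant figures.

1.761 s

For a physical pendulum T = 2π√(I/(mgd)), with d = 1.4225 m from pivot to centre of mass.
I_cm = mL²/12 = 2.925 × 2.845²/12 = 1.9729 kg·m²; I = I_cm + md² = 1.9729 + 2.925 × 1.4225² = 7.8917 kg·m².
T = 2π√(7.8917/(2.925 × 24.14 × 1.4225)) = 1.761 s.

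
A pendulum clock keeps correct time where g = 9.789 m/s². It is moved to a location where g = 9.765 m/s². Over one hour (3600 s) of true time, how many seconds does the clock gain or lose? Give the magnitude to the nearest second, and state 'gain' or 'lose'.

lose 4 s

The clock's period scales as T ∝ 1/√g, so T'/T = √(9.789/9.765) = 1.00123.
In 3600 s of true time the clock registers 3600/1.00123 = 3595.6 s, so it loses 4 s.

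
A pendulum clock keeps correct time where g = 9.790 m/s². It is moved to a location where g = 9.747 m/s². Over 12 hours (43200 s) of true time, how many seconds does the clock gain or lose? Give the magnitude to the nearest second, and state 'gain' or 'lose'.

lose 95 s

The clock's period scales as T ∝ 1/√g, so T'/T = √(9.790/9.747) = 1.00220.
In 43200 s of true time the clock registers 43200/1.00220 = 43105.0 s, so it loses 95 s.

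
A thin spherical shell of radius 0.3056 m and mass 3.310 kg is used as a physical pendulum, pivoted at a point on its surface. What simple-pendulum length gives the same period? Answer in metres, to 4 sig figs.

The equivalent simple-pendulum length is L_eq = I/(md), where I is about the pivot and d = 0.30560 m.
I_cm = (2/3)mR² = 0.20608 kg·m², so I = I_cm + md² = 0.20608 + 0.30913 = 0.51521 kg·m².
L_eq = 0.51521/(3.310 × 0.30560) = 0.5093 m.

0.5093 m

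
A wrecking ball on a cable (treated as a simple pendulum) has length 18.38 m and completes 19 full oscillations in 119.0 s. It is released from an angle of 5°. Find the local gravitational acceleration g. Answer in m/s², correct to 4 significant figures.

18.50 m/s²

T = 119.0/19 = 6.2632 s.
From T = 2π√(L/g), g = 4π²L/T² = 4π² × 18.38/6.2632² = 18.50 m/s².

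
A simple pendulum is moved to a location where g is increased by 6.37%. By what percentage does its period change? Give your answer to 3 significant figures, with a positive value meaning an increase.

T ∝ 1/√g, so T'/T = 1/√(1.064) = 0.9696.
Percentage change in T = (0.9696 − 1) × 100% = -3.04%.

-3.04%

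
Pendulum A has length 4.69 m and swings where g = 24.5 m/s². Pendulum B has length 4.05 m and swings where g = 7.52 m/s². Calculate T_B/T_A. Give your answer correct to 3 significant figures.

1.68

T = 2π√(L/g), so T_B/T_A = √((L_B/g_B)/(L_A/g_A)) = √((4.05/7.52)/(4.69/24.5)) = 1.68.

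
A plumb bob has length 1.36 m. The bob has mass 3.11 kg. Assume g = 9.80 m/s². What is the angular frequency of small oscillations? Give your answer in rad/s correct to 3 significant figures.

2.68 rad/s

ω = √(g/L) = √(9.80/1.36) = 2.68 rad/s.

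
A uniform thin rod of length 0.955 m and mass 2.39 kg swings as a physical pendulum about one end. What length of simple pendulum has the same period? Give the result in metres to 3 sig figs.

The equivalent simple-pendulum length is L_eq = I/(md), where I is about the pivot and d = 0.4775 m.
I_cm = (1/12)mL² = 0.1816 kg·m², so I = I_cm + md² = 0.1816 + 0.5449 = 0.7266 kg·m².
L_eq = 0.7266/(2.39 × 0.4775) = 0.637 m.

0.637 m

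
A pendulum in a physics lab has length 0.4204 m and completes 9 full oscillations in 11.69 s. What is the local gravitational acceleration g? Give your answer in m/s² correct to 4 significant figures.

9.837 m/s²

T = 11.69/9 = 1.2989 s.
From T = 2π√(L/g), g = 4π²L/T² = 4π² × 0.4204/1.2989² = 9.837 m/s².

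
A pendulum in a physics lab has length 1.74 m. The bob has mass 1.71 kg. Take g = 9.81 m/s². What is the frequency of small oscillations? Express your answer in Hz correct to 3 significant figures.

0.378 Hz

T = 2π√(L/g) = 2π√(1.74/9.81) = 2.646 s, so f = 1/T = 0.378 Hz.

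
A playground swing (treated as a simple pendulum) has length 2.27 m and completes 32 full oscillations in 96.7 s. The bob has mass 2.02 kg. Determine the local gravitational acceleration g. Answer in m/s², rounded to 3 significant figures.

T = 96.7/32 = 3.022 s.
From T = 2π√(L/g), g = 4π²L/T² = 4π² × 2.27/3.022² = 9.81 m/s².

9.81 m/s²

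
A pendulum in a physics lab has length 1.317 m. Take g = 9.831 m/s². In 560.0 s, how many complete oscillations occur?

243

T = 2π√(L/g) = 2π√(1.317/9.831) = 2.2997 s.
Number of complete oscillations = ⌊560.0/2.2997⌋ = ⌊243.51⌋ = 243.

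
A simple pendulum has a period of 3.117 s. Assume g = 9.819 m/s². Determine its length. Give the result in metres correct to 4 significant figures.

From T = 2π√(L/g), L = gT²/(4π²) = 9.819 × 3.1170²/(4π²) = 2.416 m.

2.416 m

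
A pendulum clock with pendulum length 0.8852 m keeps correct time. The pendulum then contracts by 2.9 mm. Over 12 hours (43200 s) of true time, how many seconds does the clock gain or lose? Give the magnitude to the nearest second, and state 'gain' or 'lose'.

T ∝ √L, so T'/T = √(0.88230/0.8852) = 0.998361.
In 43200 s of true time the clock registers 43200/0.998361 = 43270.9 s, so it gains 71 s.

gain 71 s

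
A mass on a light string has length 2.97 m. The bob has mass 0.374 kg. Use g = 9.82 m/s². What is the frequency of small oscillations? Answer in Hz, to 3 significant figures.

T = 2π√(L/g) = 2π√(2.97/9.82) = 3.455 s, so f = 1/T = 0.289 Hz.

0.289 Hz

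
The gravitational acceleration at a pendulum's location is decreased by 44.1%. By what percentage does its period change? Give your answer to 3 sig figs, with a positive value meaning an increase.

T ∝ 1/√g, so T'/T = 1/√(0.5590) = 1.338.
Percentage change in T = (1.338 − 1) × 100% = 33.8%.

33.8%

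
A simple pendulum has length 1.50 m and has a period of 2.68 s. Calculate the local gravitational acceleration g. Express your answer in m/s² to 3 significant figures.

8.24 m/s²

From T = 2π√(L/g), g = 4π²L/T² = 4π² × 1.50/2.680² = 8.24 m/s².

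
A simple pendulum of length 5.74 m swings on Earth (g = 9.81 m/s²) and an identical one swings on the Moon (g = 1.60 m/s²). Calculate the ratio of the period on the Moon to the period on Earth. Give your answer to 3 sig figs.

T ∝ 1/√g, so T₂/T₁ = √(g₁/g₂) = √(9.81/1.60) = 2.48.

2.48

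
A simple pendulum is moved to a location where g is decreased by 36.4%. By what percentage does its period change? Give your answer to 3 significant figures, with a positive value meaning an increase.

T ∝ 1/√g, so T'/T = 1/√(0.6360) = 1.254.
Percentage change in T = (1.254 − 1) × 100% = 25.4%.

25.4%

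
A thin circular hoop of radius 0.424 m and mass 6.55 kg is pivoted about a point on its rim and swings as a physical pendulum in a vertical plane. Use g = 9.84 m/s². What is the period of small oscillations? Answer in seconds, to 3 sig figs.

I_cm = mr² = 1.178 kg·m². The pivot is at distance d = 0.424 m from the centre of mass.
By the parallel-axis theorem, I = I_cm + md² = 1.178 + 1.178 = 2.355 kg·m².
T = 2π√(I/(mgd)) = 2π√(2.355/(6.55 × 9.84 × 0.424)) = 1.84 s.

1.84 s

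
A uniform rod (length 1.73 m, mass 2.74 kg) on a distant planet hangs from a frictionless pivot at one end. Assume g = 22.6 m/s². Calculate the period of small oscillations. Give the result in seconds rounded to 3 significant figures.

For a physical pendulum T = 2π√(I/(mgd)), with d = 0.8650 m from pivot to centre of mass.
I_cm = mL²/12 = 2.74 × 1.73²/12 = 0.6834 kg·m²; I = I_cm + md² = 0.6834 + 2.74 × 0.8650² = 2.734 kg·m².
T = 2π√(2.734/(2.74 × 22.6 × 0.8650)) = 1.42 s.

1.42 s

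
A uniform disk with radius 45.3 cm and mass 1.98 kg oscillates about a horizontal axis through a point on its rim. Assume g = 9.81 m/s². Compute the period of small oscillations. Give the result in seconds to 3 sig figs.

1.65 s

I_cm = ½mr² = 0.2032 kg·m². The pivot is at distance d = 0.453 m from the centre of mass.
By the parallel-axis theorem, I = I_cm + md² = 0.2032 + 0.4063 = 0.6095 kg·m².
T = 2π√(I/(mgd)) = 2π√(0.6095/(1.98 × 9.81 × 0.453)) = 1.65 s.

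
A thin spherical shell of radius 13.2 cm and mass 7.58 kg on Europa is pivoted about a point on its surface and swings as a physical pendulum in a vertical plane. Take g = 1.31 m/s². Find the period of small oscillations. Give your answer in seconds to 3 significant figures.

I_cm = (2/3)mr² = 0.08805 kg·m². The pivot is at distance d = 0.132 m from the centre of mass.
By the parallel-axis theorem, I = I_cm + md² = 0.08805 + 0.1321 = 0.2201 kg·m².
T = 2π√(I/(mgd)) = 2π√(0.2201/(7.58 × 1.31 × 0.132)) = 2.57 s.

2.57 s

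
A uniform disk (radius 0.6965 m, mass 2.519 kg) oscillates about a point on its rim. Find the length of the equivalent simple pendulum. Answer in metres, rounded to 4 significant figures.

The equivalent simple-pendulum length is L_eq = I/(md), where I is about the pivot and d = 0.69650 m.
I_cm = ½mR² = 0.61100 kg·m², so I = I_cm + md² = 0.61100 + 1.2220 = 1.8330 kg·m².
L_eq = 1.8330/(2.519 × 0.69650) = 1.045 m.

1.045 m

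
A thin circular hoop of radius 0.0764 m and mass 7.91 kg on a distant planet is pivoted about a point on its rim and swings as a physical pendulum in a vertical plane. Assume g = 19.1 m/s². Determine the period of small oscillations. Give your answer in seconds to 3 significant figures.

I_cm = mr² = 0.04617 kg·m². The pivot is at distance d = 0.0764 m from the centre of mass.
By the parallel-axis theorem, I = I_cm + md² = 0.04617 + 0.04617 = 0.09234 kg·m².
T = 2π√(I/(mgd)) = 2π√(0.09234/(7.91 × 19.1 × 0.0764)) = 0.562 s.

0.562 s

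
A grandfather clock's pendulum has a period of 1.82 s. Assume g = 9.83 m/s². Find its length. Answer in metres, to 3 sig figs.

0.825 m

From T = 2π√(L/g), L = gT²/(4π²) = 9.83 × 1.820²/(4π²) = 0.825 m.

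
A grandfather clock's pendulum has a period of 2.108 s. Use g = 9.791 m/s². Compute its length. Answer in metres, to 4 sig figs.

1.102 m

From T = 2π√(L/g), L = gT²/(4π²) = 9.791 × 2.1080²/(4π²) = 1.102 m.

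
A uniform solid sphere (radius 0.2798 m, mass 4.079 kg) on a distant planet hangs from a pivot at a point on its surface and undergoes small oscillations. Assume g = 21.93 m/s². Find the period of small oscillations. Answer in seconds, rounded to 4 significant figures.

0.8397 s

I_cm = (2/5)mr² = 0.12773 kg·m². The pivot is at distance d = 0.2798 m from the centre of mass.
By the parallel-axis theorem, I = I_cm + md² = 0.12773 + 0.31934 = 0.44707 kg·m².
T = 2π√(I/(mgd)) = 2π√(0.44707/(4.079 × 21.93 × 0.2798)) = 0.8397 s.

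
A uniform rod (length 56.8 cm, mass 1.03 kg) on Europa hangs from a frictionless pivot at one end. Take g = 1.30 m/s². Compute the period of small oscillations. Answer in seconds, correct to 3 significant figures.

For a physical pendulum T = 2π√(I/(mgd)), with d = 0.2840 m from pivot to centre of mass.
I_cm = mL²/12 = 1.03 × 0.568²/12 = 0.02769 kg·m²; I = I_cm + md² = 0.02769 + 1.03 × 0.2840² = 0.1108 kg·m².
T = 2π√(0.1108/(1.03 × 1.30 × 0.2840)) = 3.39 s.

3.39 s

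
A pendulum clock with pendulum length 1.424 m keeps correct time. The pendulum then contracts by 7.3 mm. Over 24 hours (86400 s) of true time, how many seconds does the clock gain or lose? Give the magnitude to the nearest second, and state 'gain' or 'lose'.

gain 222 s

T ∝ √L, so T'/T = √(1.41670/1.424) = 0.997434.
In 86400 s of true time the clock registers 86400/0.997434 = 86622.3 s, so it gains 222 s.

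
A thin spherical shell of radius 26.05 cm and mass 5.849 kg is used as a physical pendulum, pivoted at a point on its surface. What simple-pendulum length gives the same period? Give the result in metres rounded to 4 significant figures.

The equivalent simple-pendulum length is L_eq = I/(md), where I is about the pivot and d = 0.26050 m.
I_cm = (2/3)mR² = 0.26461 kg·m², so I = I_cm + md² = 0.26461 + 0.39691 = 0.66152 kg·m².
L_eq = 0.66152/(5.849 × 0.26050) = 0.4342 m.

0.4342 m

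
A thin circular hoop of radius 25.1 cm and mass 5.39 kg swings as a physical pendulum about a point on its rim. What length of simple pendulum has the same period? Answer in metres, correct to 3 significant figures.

The equivalent simple-pendulum length is L_eq = I/(md), where I is about the pivot and d = 0.2510 m.
I_cm = mR² = 0.3396 kg·m², so I = I_cm + md² = 0.3396 + 0.3396 = 0.6792 kg·m².
L_eq = 0.6792/(5.39 × 0.2510) = 0.502 m.

0.502 m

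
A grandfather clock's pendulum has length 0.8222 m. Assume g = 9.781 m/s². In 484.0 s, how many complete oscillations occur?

265

T = 2π√(L/g) = 2π√(0.8222/9.781) = 1.8217 s.
Number of complete oscillations = ⌊484.0/1.8217⌋ = ⌊265.69⌋ = 265.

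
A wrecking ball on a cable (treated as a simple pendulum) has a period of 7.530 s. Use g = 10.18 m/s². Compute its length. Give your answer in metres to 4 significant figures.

From T = 2π√(L/g), L = gT²/(4π²) = 10.18 × 7.5300²/(4π²) = 14.62 m.

14.62 m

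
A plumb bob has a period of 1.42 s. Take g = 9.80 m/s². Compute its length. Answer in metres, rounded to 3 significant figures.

0.501 m

From T = 2π√(L/g), L = gT²/(4π²) = 9.80 × 1.420²/(4π²) = 0.501 m.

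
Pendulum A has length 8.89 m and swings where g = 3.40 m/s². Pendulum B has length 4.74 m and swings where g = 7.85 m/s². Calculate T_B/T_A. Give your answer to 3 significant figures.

T = 2π√(L/g), so T_B/T_A = √((L_B/g_B)/(L_A/g_A)) = √((4.74/7.85)/(8.89/3.40)) = 0.481.

0.481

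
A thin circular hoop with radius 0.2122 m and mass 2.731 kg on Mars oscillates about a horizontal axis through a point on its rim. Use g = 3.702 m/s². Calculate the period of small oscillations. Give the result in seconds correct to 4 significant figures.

I_cm = mr² = 0.12297 kg·m². The pivot is at distance d = 0.2122 m from the centre of mass.
By the parallel-axis theorem, I = I_cm + md² = 0.12297 + 0.12297 = 0.24595 kg·m².
T = 2π√(I/(mgd)) = 2π√(0.24595/(2.731 × 3.702 × 0.2122)) = 2.127 s.

2.127 s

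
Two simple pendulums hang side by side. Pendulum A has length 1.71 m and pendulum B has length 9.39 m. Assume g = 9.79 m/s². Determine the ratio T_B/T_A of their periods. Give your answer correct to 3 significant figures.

T ∝ √L, so T_B/T_A = √(L_B/L_A) = √(9.39/1.71) = 2.34.

2.34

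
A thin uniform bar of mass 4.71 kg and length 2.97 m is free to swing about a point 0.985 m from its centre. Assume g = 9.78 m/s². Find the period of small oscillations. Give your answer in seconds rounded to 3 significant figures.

2.64 s

For a physical pendulum T = 2π√(I/(mgd)), with d = 0.9850 m from pivot to centre of mass.
I_cm = mL²/12 = 4.71 × 2.97²/12 = 3.462 kg·m²; I = I_cm + md² = 3.462 + 4.71 × 0.9850² = 8.032 kg·m².
T = 2π√(8.032/(4.71 × 9.78 × 0.9850)) = 2.64 s.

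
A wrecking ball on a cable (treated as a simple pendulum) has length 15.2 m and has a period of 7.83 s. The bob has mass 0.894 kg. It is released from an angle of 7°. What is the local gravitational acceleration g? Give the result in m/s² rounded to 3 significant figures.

From T = 2π√(L/g), g = 4π²L/T² = 4π² × 15.2/7.830² = 9.79 m/s².

9.79 m/s²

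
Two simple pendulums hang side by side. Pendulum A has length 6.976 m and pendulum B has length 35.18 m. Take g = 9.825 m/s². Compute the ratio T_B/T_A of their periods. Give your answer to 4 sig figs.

2.246

T ∝ √L, so T_B/T_A = √(L_B/L_A) = √(35.18/6.976) = 2.246.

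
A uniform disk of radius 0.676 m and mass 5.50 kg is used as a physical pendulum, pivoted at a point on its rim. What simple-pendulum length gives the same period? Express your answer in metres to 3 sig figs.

1.01 m

The equivalent simple-pendulum length is L_eq = I/(md), where I is about the pivot and d = 0.6760 m.
I_cm = ½mR² = 1.257 kg·m², so I = I_cm + md² = 1.257 + 2.513 = 3.770 kg·m².
L_eq = 3.770/(5.50 × 0.6760) = 1.01 m.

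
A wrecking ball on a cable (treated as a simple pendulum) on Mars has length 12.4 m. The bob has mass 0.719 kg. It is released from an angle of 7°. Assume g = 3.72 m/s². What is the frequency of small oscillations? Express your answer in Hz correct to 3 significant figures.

0.0872 Hz

T = 2π√(L/g) = 2π√(12.4/3.72) = 11.47 s, so f = 1/T = 0.0872 Hz.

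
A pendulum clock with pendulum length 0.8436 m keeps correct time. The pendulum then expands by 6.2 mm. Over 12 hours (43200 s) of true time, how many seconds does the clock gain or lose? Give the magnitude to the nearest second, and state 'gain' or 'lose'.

lose 158 s

T ∝ √L, so T'/T = √(0.84980/0.8436) = 1.00367.
In 43200 s of true time the clock registers 43200/1.00367 = 43042.1 s, so it loses 158 s.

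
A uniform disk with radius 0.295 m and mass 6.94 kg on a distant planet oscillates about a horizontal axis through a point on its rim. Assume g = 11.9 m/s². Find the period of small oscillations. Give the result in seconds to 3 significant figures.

1.21 s

I_cm = ½mr² = 0.3020 kg·m². The pivot is at distance d = 0.295 m from the centre of mass.
By the parallel-axis theorem, I = I_cm + md² = 0.3020 + 0.6040 = 0.9059 kg·m².
T = 2π√(I/(mgd)) = 2π√(0.9059/(6.94 × 11.9 × 0.295)) = 1.21 s.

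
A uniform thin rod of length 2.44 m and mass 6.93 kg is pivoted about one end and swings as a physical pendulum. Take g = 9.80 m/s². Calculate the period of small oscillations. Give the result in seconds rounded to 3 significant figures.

2.56 s

For a physical pendulum T = 2π√(I/(mgd)), with d = 1.220 m from pivot to centre of mass.
I_cm = mL²/12 = 6.93 × 2.44²/12 = 3.438 kg·m²; I = I_cm + md² = 3.438 + 6.93 × 1.220² = 13.75 kg·m².
T = 2π√(13.75/(6.93 × 9.80 × 1.220)) = 2.56 s.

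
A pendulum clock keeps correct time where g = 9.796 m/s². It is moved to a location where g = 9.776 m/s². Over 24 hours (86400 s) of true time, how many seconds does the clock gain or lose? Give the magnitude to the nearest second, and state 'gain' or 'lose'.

The clock's period scales as T ∝ 1/√g, so T'/T = √(9.796/9.776) = 1.00102.
In 86400 s of true time the clock registers 86400/1.00102 = 86311.8 s, so it loses 88 s.

lose 88 s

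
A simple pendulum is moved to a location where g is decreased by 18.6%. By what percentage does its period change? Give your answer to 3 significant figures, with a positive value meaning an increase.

10.8%

T ∝ 1/√g, so T'/T = 1/√(0.8140) = 1.108.
Percentage change in T = (1.108 − 1) × 100% = 10.8%.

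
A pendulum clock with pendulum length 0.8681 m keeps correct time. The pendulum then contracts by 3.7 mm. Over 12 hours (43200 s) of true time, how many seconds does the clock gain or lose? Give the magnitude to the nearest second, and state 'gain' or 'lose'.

T ∝ √L, so T'/T = √(0.86440/0.8681) = 0.997867.
In 43200 s of true time the clock registers 43200/0.997867 = 43292.4 s, so it gains 92 s.

gain 92 s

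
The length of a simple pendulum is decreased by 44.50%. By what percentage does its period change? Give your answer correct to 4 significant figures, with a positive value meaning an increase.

T ∝ √L, so T'/T = √(0.55500) = 0.74498.
Percentage change in T = (0.74498 − 1) × 100% = -25.50%.

-25.50%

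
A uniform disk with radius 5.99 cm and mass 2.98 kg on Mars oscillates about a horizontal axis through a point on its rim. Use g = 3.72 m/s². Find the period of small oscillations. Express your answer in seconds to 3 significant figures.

I_cm = ½mr² = 0.005346 kg·m². The pivot is at distance d = 0.0599 m from the centre of mass.
By the parallel-axis theorem, I = I_cm + md² = 0.005346 + 0.01069 = 0.01604 kg·m².
T = 2π√(I/(mgd)) = 2π√(0.01604/(2.98 × 3.72 × 0.0599)) = 0.976 s.

0.976 s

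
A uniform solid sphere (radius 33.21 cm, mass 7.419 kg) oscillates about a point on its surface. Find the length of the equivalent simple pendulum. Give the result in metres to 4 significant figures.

The equivalent simple-pendulum length is L_eq = I/(md), where I is about the pivot and d = 0.33210 m.
I_cm = (2/5)mR² = 0.32730 kg·m², so I = I_cm + md² = 0.32730 + 0.81824 = 1.1455 kg·m².
L_eq = 1.1455/(7.419 × 0.33210) = 0.4649 m.

0.4649 m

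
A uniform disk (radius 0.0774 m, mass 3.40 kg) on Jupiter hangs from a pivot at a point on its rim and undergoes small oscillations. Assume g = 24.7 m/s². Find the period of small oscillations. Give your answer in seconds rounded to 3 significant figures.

I_cm = ½mr² = 0.01018 kg·m². The pivot is at distance d = 0.0774 m from the centre of mass.
By the parallel-axis theorem, I = I_cm + md² = 0.01018 + 0.02037 = 0.03055 kg·m².
T = 2π√(I/(mgd)) = 2π√(0.03055/(3.40 × 24.7 × 0.0774)) = 0.431 s.

0.431 s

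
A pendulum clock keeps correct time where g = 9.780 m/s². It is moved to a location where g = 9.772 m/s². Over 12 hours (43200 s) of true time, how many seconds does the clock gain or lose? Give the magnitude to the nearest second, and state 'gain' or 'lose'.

lose 18 s

The clock's period scales as T ∝ 1/√g, so T'/T = √(9.780/9.772) = 1.00041.
In 43200 s of true time the clock registers 43200/1.00041 = 43182.3 s, so it loses 18 s.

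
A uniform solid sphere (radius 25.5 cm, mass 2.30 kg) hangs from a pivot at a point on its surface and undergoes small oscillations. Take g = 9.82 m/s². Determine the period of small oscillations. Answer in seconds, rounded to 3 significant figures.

1.20 s

I_cm = (2/5)mr² = 0.05982 kg·m². The pivot is at distance d = 0.255 m from the centre of mass.
By the parallel-axis theorem, I = I_cm + md² = 0.05982 + 0.1496 = 0.2094 kg·m².
T = 2π√(I/(mgd)) = 2π√(0.2094/(2.30 × 9.82 × 0.255)) = 1.20 s.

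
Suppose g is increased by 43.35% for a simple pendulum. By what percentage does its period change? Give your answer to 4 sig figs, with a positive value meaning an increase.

T ∝ 1/√g, so T'/T = 1/√(1.4335) = 0.83522.
Percentage change in T = (0.83522 − 1) × 100% = -16.48%.

-16.48%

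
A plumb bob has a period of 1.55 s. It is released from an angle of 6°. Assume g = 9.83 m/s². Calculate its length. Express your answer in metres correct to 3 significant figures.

0.598 m

From T = 2π√(L/g), L = gT²/(4π²) = 9.83 × 1.550²/(4π²) = 0.598 m.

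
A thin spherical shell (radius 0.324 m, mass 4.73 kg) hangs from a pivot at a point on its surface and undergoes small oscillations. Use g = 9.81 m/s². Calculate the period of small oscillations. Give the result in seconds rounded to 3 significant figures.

I_cm = (2/3)mr² = 0.3310 kg·m². The pivot is at distance d = 0.324 m from the centre of mass.
By the parallel-axis theorem, I = I_cm + md² = 0.3310 + 0.4965 = 0.8276 kg·m².
T = 2π√(I/(mgd)) = 2π√(0.8276/(4.73 × 9.81 × 0.324)) = 1.47 s.

1.47 s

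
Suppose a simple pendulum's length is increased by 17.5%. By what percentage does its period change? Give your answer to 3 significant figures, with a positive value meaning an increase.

8.40%

T ∝ √L, so T'/T = √(1.175) = 1.084.
Percentage change in T = (1.084 − 1) × 100% = 8.40%.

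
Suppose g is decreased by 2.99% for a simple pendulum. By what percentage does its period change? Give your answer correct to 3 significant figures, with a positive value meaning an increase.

T ∝ 1/√g, so T'/T = 1/√(0.9701) = 1.015.
Percentage change in T = (1.015 − 1) × 100% = 1.53%.

1.53%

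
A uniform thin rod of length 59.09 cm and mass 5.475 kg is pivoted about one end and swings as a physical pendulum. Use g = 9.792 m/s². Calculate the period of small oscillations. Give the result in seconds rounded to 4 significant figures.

1.260 s

For a physical pendulum T = 2π√(I/(mgd)), with d = 0.29545 m from pivot to centre of mass.
I_cm = mL²/12 = 5.475 × 0.5909²/12 = 0.15931 kg·m²; I = I_cm + md² = 0.15931 + 5.475 × 0.29545² = 0.63722 kg·m².
T = 2π√(0.63722/(5.475 × 9.792 × 0.29545)) = 1.260 s.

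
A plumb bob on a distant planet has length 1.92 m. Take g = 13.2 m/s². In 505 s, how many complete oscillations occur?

210

T = 2π√(L/g) = 2π√(1.92/13.2) = 2.396 s.
Number of complete oscillations = ⌊505/2.396⌋ = ⌊210.7⌋ = 210.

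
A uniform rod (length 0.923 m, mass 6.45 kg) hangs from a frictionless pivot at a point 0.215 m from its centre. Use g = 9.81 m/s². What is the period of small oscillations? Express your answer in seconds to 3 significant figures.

1.48 s

For a physical pendulum T = 2π√(I/(mgd)), with d = 0.2150 m from pivot to centre of mass.
I_cm = mL²/12 = 6.45 × 0.923²/12 = 0.4579 kg·m²; I = I_cm + md² = 0.4579 + 6.45 × 0.2150² = 0.7561 kg·m².
T = 2π√(0.7561/(6.45 × 9.81 × 0.2150)) = 1.48 s.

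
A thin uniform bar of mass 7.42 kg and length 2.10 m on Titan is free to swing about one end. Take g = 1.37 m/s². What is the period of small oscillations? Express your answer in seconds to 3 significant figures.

6.35 s

For a physical pendulum T = 2π√(I/(mgd)), with d = 1.050 m from pivot to centre of mass.
I_cm = mL²/12 = 7.42 × 2.10²/12 = 2.727 kg·m²; I = I_cm + md² = 2.727 + 7.42 × 1.050² = 10.91 kg·m².
T = 2π√(10.91/(7.42 × 1.37 × 1.050)) = 6.35 s.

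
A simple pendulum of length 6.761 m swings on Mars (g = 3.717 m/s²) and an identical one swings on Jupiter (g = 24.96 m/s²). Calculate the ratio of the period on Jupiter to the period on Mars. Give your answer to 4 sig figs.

T ∝ 1/√g, so T₂/T₁ = √(g₁/g₂) = √(3.717/24.96) = 0.3859.

0.3859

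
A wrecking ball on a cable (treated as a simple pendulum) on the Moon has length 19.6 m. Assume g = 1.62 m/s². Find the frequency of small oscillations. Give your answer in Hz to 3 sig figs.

0.0458 Hz

T = 2π√(L/g) = 2π√(19.6/1.62) = 21.85 s, so f = 1/T = 0.0458 Hz.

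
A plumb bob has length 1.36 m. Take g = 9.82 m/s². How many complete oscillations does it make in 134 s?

T = 2π√(L/g) = 2π√(1.36/9.82) = 2.338 s.
Number of complete oscillations = ⌊134/2.338⌋ = ⌊57.31⌋ = 57.

57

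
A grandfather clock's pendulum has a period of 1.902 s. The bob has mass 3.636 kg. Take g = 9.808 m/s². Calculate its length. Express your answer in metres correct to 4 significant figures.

0.8988 m

From T = 2π√(L/g), L = gT²/(4π²) = 9.808 × 1.9020²/(4π²) = 0.8988 m.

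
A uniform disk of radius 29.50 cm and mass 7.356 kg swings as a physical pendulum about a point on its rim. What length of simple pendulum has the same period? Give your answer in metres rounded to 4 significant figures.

0.4425 m

The equivalent simple-pendulum length is L_eq = I/(md), where I is about the pivot and d = 0.29500 m.
I_cm = ½mR² = 0.32008 kg·m², so I = I_cm + md² = 0.32008 + 0.64016 = 0.96023 kg·m².
L_eq = 0.96023/(7.356 × 0.29500) = 0.4425 m.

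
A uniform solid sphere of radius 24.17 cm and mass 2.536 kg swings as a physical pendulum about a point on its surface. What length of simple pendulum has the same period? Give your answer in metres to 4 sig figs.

0.3384 m

The equivalent simple-pendulum length is L_eq = I/(md), where I is about the pivot and d = 0.24170 m.
I_cm = (2/5)mR² = 0.059260 kg·m², so I = I_cm + md² = 0.059260 + 0.14815 = 0.20741 kg·m².
L_eq = 0.20741/(2.536 × 0.24170) = 0.3384 m.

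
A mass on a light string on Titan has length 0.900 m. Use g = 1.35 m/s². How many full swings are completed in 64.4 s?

T = 2π√(L/g) = 2π√(0.900/1.35) = 5.130 s.
Number of complete oscillations = ⌊64.4/5.130⌋ = ⌊12.55⌋ = 12.

12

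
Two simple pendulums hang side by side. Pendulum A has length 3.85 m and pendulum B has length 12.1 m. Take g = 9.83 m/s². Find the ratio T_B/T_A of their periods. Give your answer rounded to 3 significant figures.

1.77

T ∝ √L, so T_B/T_A = √(L_B/L_A) = √(12.1/3.85) = 1.77.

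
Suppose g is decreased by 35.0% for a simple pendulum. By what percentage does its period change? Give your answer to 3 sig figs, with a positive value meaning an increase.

T ∝ 1/√g, so T'/T = 1/√(0.6500) = 1.240.
Percentage change in T = (1.240 − 1) × 100% = 24.0%.

24.0%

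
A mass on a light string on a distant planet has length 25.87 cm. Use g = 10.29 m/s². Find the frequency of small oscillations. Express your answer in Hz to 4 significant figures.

T = 2π√(L/g) = 2π√(0.2587/10.29) = 0.99625 s, so f = 1/T = 1.004 Hz.

1.004 Hz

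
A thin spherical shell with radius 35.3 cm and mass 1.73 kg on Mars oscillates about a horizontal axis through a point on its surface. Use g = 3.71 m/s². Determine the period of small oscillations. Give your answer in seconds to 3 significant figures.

I_cm = (2/3)mr² = 0.1437 kg·m². The pivot is at distance d = 0.353 m from the centre of mass.
By the parallel-axis theorem, I = I_cm + md² = 0.1437 + 0.2156 = 0.3593 kg·m².
T = 2π√(I/(mgd)) = 2π√(0.3593/(1.73 × 3.71 × 0.353)) = 2.50 s.

2.50 s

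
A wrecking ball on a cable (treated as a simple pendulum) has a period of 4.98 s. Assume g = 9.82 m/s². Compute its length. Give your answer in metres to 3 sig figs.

From T = 2π√(L/g), L = gT²/(4π²) = 9.82 × 4.980²/(4π²) = 6.17 m.

6.17 m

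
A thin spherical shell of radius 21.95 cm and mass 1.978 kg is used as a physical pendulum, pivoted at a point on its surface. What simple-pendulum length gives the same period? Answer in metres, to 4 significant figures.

The equivalent simple-pendulum length is L_eq = I/(md), where I is about the pivot and d = 0.21950 m.
I_cm = (2/3)mR² = 0.063534 kg·m², so I = I_cm + md² = 0.063534 + 0.095301 = 0.15883 kg·m².
L_eq = 0.15883/(1.978 × 0.21950) = 0.3658 m.

0.3658 m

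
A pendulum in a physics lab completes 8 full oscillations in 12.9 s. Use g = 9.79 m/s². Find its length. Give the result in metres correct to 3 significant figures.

T = 12.9/8 = 1.613 s.
From T = 2π√(L/g), L = gT²/(4π²) = 9.79 × 1.613²/(4π²) = 0.645 m.

0.645 m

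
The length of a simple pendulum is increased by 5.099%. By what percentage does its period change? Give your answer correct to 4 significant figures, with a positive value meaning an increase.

2.518%

T ∝ √L, so T'/T = √(1.0510) = 1.0252.
Percentage change in T = (1.0252 − 1) × 100% = 2.518%.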